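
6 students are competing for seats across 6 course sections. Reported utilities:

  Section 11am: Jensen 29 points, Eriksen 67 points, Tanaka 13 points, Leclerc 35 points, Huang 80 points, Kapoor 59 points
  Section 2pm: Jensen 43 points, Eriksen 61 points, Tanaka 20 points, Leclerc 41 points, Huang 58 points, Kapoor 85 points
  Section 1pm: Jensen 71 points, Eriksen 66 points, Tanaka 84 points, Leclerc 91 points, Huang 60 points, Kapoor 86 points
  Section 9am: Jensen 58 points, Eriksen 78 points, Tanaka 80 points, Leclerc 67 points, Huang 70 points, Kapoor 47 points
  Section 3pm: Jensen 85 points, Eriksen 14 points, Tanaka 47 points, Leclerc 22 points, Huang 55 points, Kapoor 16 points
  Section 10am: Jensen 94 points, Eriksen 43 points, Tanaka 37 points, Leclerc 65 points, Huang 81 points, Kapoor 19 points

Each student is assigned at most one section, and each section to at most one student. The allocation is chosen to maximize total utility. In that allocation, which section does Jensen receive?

This is a one-to-one assignment (maximum-weight bipartite matching).
Optimal: Jensen→Section 3pm (85 points), Eriksen→Section 11am (67 points), Tanaka→Section 9am (80 points), Leclerc→Section 1pm (91 points), Huang→Section 10am (81 points), Kapoor→Section 2pm (85 points) — total 85+67+80+91+81+85 = 489 points.
Max-entry greedy (repeatedly take the single best remaining cell) gives 444 points, worse by 45.
Swapping Tanaka↔Leclerc (Tanaka→Section 1pm 84 points, Leclerc→Section 9am 67 points) loses 20.
Jensen's own top section is Section 10am (94 points), but forcing Jensen→Section 10am and reassigning the rest optimally gives only 475 points — worse by 14.

Jensen receives Section 3pm.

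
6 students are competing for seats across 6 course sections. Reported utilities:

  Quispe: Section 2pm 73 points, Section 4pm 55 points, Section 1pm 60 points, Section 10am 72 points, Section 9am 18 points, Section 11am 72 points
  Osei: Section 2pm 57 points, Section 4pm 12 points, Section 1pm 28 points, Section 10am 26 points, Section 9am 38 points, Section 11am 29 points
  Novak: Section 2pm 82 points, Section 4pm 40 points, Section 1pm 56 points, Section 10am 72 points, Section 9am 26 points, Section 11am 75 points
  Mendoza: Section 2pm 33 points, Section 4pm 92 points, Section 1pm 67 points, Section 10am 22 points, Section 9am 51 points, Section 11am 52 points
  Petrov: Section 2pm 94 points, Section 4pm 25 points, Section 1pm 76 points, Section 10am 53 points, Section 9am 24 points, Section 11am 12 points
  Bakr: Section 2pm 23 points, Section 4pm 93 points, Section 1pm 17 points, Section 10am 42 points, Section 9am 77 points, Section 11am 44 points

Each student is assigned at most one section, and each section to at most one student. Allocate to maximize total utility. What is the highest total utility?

Optimal: Quispe→Section 10am (72 points), Osei→Section 2pm (57 points), Novak→Section 11am (75 points), Mendoza→Section 4pm (92 points), Petrov→Section 1pm (76 points), Bakr→Section 9am (77 points) — total 72+57+75+92+76+77 = 449 points.
Row-greedy (each student in turn takes its best remaining section) gives 396 points, worse by 53.
Checked against all permutations: 449 points is optimal.

Max total: 449 points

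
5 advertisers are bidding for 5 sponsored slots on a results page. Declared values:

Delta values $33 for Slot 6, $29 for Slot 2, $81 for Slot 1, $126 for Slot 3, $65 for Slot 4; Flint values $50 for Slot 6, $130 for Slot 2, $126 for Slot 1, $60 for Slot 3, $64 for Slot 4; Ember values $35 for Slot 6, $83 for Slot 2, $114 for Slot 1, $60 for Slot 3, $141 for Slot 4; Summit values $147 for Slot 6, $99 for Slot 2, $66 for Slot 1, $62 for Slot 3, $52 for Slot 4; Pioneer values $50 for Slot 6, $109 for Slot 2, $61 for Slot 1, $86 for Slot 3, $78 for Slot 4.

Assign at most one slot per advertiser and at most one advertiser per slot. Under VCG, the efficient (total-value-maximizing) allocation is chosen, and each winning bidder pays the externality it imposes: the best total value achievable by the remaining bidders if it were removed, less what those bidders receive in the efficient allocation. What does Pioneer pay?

Pioneer pays $4.

Efficient allocation: Delta→Slot 3 ($126), Flint→Slot 1 ($126), Ember→Slot 4 ($141), Summit→Slot 6 ($147), Pioneer→Slot 2 ($109); total welfare W = $649.
Pioneer receives Slot 2 at value $109, so the others get W − 109 = $540.
Without Pioneer: best allocation of the remaining 4 bidders over all 5 slots is Delta→Slot 3 ($126), Flint→Slot 2 ($130), Ember→Slot 4 ($141), Summit→Slot 6 ($147), total $544.
VCG payment = (others' best without Pioneer) − (others' welfare with Pioneer) = 544 − 540 = $4.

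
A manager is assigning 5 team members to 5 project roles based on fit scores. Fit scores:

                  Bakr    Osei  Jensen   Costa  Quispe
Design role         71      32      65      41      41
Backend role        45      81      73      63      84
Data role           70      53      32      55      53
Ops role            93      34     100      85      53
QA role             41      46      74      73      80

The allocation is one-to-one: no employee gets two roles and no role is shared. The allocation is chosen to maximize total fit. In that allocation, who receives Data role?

Costa receives Data role.

Optimal: Bakr→Design role (71 pts), Osei→Backend role (81 pts), Jensen→Ops role (100 pts), Costa→Data role (55 pts), Quispe→QA role (80 pts) — total 71+81+100+55+80 = 387 pts.
Row-greedy (each employee in turn takes its best remaining role) gives 344 pts, worse by 43.
Next-best assignment: Bakr→Design role, Osei→Data role, Jensen→Ops role, Costa→QA role, Quispe→Backend role = 381 pts.
Checked against all permutations: 387 pts is optimal.
Costa's own top role is Ops role (85 pts), but forcing Costa→Ops role and reassigning the rest optimally gives only 381 pts — worse by 6.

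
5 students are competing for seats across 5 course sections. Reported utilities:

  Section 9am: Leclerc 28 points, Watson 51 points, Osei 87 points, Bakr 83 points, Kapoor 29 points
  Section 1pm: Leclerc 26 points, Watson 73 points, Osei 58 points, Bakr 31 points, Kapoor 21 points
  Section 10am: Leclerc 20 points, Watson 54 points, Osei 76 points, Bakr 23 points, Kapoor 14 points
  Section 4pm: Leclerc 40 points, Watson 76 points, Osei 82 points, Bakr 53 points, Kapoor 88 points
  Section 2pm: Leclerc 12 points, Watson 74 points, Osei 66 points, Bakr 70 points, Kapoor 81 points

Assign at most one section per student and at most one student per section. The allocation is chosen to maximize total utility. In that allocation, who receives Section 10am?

Optimal: Leclerc→Section 4pm (40 points), Watson→Section 1pm (73 points), Osei→Section 10am (76 points), Bakr→Section 9am (83 points), Kapoor→Section 2pm (81 points) — total 40+73+76+83+81 = 353 points.
Row-greedy (each student in turn takes its best remaining section) gives 246 points, worse by 107.
Osei's own top section is Section 9am (87 points), but forcing Osei→Section 9am and reassigning the rest optimally gives only 338 points — worse by 15.

Osei receives Section 10am.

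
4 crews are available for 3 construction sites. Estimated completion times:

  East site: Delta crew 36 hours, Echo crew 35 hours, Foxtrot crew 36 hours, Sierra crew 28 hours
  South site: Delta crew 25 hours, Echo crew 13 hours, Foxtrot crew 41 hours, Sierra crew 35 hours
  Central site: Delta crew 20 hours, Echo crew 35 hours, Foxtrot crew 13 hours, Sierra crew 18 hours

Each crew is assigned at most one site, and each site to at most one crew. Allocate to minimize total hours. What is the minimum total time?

This is the linear assignment problem.
Optimal: Sierra crew→East site (28 hours), Echo crew→South site (13 hours), Foxtrot crew→Central site (13 hours) — total 28+13+13 = 54 hours.
Row-greedy (each crew in turn takes its cheapest remaining site) gives 69 hours, worse by 15.
Next-best assignment: Sierra crew→East site, Echo crew→South site, Delta crew→Central site = 61 hours.

Min total: 54 hours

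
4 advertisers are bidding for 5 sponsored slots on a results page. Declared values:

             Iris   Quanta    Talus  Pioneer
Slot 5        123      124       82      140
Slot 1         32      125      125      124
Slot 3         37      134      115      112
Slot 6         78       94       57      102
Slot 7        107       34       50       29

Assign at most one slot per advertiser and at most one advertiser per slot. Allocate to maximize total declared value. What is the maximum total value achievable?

Max total: $506

Optimal: Iris→Slot 7 ($107), Quanta→Slot 3 ($134), Talus→Slot 1 ($125), Pioneer→Slot 5 ($140) — total 107+134+125+140 = $506.
Row-greedy (each advertiser in turn takes its best remaining slot) gives $484, worse by 22.
Next-best assignment: Iris→Slot 7, Quanta→Slot 1, Talus→Slot 3, Pioneer→Slot 5 = $487.
Swapping Quanta↔Pioneer (Quanta→Slot 5 $124, Pioneer→Slot 3 $112) loses 38.
Checked against all permutations: $506 is optimal.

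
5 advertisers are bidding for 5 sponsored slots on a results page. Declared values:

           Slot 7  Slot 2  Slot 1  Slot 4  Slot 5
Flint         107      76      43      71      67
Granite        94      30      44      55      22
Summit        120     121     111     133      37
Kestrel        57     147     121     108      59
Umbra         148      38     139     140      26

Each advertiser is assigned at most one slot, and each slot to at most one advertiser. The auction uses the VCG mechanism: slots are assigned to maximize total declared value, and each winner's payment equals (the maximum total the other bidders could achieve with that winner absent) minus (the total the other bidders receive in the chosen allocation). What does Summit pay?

Efficient allocation: Flint→Slot 5 ($67), Granite→Slot 7 ($94), Summit→Slot 4 ($133), Kestrel→Slot 2 ($147), Umbra→Slot 1 ($139); total welfare W = $580.
Summit receives Slot 4 at value $133, so the others get W − 133 = $447.
Without Summit: best allocation of the remaining 4 bidders over all 5 slots is Flint→Slot 4 ($71), Granite→Slot 7 ($94), Kestrel→Slot 2 ($147), Umbra→Slot 1 ($139), total $451.
VCG payment = (others' best without Summit) − (others' welfare with Summit) = 451 − 447 = $4.

Summit pays $4.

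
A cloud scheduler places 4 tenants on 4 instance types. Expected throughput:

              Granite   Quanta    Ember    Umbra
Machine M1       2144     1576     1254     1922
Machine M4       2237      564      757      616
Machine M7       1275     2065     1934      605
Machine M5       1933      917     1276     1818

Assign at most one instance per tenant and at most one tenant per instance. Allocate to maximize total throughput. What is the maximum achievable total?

Maximum total: 7565 ops/s

Optimal: Granite→Machine M4 (2237 ops/s), Quanta→Machine M1 (1576 ops/s), Ember→Machine M7 (1934 ops/s), Umbra→Machine M5 (1818 ops/s) — total 2237+1576+1934+1818 = 7565 ops/s.
Checked against all permutations: 7565 ops/s is optimal.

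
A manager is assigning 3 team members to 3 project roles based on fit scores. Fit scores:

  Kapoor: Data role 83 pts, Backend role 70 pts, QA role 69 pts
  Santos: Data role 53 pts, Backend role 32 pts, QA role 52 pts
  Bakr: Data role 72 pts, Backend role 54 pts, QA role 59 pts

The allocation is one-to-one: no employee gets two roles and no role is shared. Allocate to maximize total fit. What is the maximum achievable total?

Maximum total: 194 pts

Optimal: Kapoor→Backend role (70 pts), Santos→QA role (52 pts), Bakr→Data role (72 pts) — total 70+52+72 = 194 pts.
Row-greedy (each employee in turn takes its best remaining role) gives 189 pts, worse by 5.
Next-best assignment: Kapoor→Data role, Santos→QA role, Bakr→Backend role = 189 pts.
Checked against all permutations: 194 pts is optimal.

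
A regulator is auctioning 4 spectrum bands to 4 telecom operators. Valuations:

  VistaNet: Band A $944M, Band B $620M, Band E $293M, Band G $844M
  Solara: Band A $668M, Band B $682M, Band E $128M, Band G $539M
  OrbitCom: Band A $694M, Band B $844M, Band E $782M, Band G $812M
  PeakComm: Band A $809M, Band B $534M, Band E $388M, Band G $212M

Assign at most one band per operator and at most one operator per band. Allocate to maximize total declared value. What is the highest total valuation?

Max total: $3117M

This is a one-to-one assignment (maximum-weight bipartite matching).
Optimal: VistaNet→Band G ($844M), Solara→Band B ($682M), OrbitCom→Band E ($782M), PeakComm→Band A ($809M) — total 844+682+782+809 = $3117M.
Column-greedy (each band in turn goes to its best remaining operator) gives $2715M, worse by 402.
Next-best assignment: VistaNet→Band G, Solara→Band A, OrbitCom→Band E, PeakComm→Band B = $2828M.
Every other assignment is strictly worse.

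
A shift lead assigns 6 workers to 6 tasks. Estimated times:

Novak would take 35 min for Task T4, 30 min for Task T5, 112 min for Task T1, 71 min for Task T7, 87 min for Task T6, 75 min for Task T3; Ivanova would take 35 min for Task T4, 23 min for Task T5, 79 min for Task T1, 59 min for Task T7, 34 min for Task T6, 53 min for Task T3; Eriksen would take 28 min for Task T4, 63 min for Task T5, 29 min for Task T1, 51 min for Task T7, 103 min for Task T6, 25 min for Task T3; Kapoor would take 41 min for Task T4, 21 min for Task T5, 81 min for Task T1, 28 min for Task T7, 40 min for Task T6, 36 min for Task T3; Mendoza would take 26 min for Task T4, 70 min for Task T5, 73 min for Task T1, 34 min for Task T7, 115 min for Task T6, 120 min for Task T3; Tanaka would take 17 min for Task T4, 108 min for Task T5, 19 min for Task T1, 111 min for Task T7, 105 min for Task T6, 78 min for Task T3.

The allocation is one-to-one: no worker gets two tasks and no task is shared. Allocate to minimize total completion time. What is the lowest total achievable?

Minimum total: 162 min

Optimal: Novak→Task T5 (30 min), Ivanova→Task T6 (34 min), Eriksen→Task T3 (25 min), Kapoor→Task T7 (28 min), Mendoza→Task T4 (26 min), Tanaka→Task T1 (19 min) — total 30+34+25+28+26+19 = 162 min.
Min-entry greedy (repeatedly take the single cheapest remaining cell) gives 243 min, worse by 81.
No other one-to-one assignment undercuts 162 min.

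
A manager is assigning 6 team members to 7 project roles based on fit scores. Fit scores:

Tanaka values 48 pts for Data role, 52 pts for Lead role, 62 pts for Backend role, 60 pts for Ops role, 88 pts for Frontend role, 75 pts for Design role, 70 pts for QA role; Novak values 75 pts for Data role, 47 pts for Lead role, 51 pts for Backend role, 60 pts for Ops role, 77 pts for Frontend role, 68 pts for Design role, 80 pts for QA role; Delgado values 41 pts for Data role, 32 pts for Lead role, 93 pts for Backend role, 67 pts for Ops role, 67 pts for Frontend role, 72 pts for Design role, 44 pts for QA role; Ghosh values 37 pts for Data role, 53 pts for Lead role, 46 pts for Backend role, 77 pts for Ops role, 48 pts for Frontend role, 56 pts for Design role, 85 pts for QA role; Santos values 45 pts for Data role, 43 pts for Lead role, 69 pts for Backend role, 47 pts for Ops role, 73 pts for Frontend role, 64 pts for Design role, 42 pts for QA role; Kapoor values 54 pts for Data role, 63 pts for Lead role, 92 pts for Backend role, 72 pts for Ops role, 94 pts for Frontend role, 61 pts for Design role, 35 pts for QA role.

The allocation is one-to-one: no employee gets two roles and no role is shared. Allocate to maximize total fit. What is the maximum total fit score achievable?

Optimal: Tanaka→Frontend role (88 pts), Novak→Data role (75 pts), Delgado→Backend role (93 pts), Ghosh→QA role (85 pts), Santos→Design role (64 pts), Kapoor→Ops role (72 pts) — total 88+75+93+85+64+72 = 477 pts.
Row-greedy (each employee in turn takes its best remaining role) gives 465 pts, worse by 12.
Swapping Tanaka↔Ghosh (Tanaka→QA role 70 pts, Ghosh→Frontend role 48 pts) loses 55.
No other one-to-one assignment exceeds 477 pts.

Maximum total: 477 pts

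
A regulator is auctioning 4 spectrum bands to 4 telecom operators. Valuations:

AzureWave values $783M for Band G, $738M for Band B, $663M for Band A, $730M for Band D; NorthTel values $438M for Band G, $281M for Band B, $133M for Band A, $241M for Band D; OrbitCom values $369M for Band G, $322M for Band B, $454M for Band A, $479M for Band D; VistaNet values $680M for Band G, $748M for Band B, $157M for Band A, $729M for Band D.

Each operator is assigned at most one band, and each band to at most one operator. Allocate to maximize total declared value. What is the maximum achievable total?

Max total: $2370M

Optimal: AzureWave→Band D ($730M), NorthTel→Band G ($438M), OrbitCom→Band A ($454M), VistaNet→Band B ($748M) — total 730+438+454+748 = $2370M.
Row-greedy (each operator in turn takes its best remaining band) gives $1700M, worse by 670.
Every other assignment is strictly worse.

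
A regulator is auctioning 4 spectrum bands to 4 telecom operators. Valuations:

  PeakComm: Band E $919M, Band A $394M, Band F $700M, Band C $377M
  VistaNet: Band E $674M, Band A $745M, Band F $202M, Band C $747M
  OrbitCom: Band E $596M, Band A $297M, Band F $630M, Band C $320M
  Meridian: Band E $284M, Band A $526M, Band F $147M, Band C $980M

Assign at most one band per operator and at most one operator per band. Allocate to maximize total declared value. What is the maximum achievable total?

Maximum total: $3274M

Optimal: PeakComm→Band E ($919M), VistaNet→Band A ($745M), OrbitCom→Band F ($630M), Meridian→Band C ($980M) — total 919+745+630+980 = $3274M.
Row-greedy (each operator in turn takes its best remaining band) gives $2822M, worse by 452.
Swapping VistaNet↔Meridian (VistaNet→Band C $747M, Meridian→Band A $526M) loses 452.
No other one-to-one assignment exceeds $3274M.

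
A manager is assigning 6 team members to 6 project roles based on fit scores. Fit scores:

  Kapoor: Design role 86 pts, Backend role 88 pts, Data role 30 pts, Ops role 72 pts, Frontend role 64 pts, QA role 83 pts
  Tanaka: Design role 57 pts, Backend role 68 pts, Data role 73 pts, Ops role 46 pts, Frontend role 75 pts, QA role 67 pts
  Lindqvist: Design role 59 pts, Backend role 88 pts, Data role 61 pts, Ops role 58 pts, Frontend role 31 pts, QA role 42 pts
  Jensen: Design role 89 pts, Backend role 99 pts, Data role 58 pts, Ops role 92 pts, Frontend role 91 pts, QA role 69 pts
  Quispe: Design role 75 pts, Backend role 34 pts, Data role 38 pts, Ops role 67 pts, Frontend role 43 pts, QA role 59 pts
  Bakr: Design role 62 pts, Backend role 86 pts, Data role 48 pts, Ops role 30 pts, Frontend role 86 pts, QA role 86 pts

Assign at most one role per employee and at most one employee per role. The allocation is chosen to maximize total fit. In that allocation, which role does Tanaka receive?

Tanaka receives Data role.

Optimal: Kapoor→QA role (83 pts), Tanaka→Data role (73 pts), Lindqvist→Backend role (88 pts), Jensen→Ops role (92 pts), Quispe→Design role (75 pts), Bakr→Frontend role (86 pts) — total 83+73+88+92+75+86 = 497 pts.
Row-greedy (each employee in turn takes its best remaining role) gives 477 pts, worse by 20.
Swapping Tanaka↔Bakr (Tanaka→Frontend role 75 pts, Bakr→Data role 48 pts) loses 36.
Tanaka's own top role is Frontend role (75 pts), but forcing Tanaka→Frontend role and reassigning the rest optimally gives only 477 pts — worse by 20.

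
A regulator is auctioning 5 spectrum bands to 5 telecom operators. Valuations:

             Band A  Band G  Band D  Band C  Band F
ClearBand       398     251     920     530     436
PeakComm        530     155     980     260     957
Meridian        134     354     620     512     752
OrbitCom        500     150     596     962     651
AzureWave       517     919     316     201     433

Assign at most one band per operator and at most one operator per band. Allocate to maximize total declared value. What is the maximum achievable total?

Max total: $4083M

Treat this as an assignment problem: match each operator to one band.
Optimal: ClearBand→Band D ($920M), PeakComm→Band A ($530M), Meridian→Band F ($752M), OrbitCom→Band C ($962M), AzureWave→Band G ($919M) — total 920+530+752+962+919 = $4083M.
Max-entry greedy (repeatedly take the single best remaining cell) gives $4011M, worse by 72.
Next-best assignment: ClearBand→Band A, PeakComm→Band D, Meridian→Band F, OrbitCom→Band C, AzureWave→Band G = $4011M.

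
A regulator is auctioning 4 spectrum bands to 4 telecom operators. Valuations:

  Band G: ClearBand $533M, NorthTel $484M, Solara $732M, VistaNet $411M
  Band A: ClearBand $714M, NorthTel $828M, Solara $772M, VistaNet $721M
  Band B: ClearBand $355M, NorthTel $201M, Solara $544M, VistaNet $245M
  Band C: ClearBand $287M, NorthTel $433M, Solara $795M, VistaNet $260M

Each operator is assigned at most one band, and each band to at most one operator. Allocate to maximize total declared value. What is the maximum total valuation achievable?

Max total: $2401M

Optimal: ClearBand→Band G ($533M), NorthTel→Band A ($828M), Solara→Band C ($795M), VistaNet→Band B ($245M) — total 533+828+795+245 = $2401M.
Column-greedy (each band in turn goes to its best remaining operator) gives $2175M, worse by 226.
Checked against all permutations: $2401M is optimal.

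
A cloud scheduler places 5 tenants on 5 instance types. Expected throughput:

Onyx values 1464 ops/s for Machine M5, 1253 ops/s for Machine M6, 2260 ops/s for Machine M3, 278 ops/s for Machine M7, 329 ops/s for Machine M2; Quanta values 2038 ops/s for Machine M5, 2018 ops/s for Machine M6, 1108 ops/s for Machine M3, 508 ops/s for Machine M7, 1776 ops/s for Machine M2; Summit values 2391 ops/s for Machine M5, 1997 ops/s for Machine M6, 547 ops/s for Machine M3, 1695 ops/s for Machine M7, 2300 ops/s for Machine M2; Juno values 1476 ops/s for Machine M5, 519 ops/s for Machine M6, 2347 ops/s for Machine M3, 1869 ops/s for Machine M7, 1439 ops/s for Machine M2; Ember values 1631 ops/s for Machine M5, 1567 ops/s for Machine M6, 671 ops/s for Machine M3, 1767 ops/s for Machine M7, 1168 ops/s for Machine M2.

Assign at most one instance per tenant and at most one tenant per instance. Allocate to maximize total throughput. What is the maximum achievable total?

Max total: 10078 ops/s

Optimal: Onyx→Machine M3 (2260 ops/s), Quanta→Machine M6 (2018 ops/s), Summit→Machine M2 (2300 ops/s), Juno→Machine M7 (1869 ops/s), Ember→Machine M5 (1631 ops/s) — total 2260+2018+2300+1869+1631 = 10078 ops/s.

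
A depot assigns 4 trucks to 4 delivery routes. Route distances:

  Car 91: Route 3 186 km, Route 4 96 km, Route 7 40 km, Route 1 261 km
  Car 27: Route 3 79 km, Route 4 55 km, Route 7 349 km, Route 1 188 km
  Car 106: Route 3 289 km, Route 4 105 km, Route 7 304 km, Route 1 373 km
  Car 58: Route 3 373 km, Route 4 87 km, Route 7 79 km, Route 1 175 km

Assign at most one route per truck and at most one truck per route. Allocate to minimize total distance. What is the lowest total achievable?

This is a one-to-one assignment (minimum-cost bipartite matching).
Optimal: Car 91→Route 7 (40 km), Car 27→Route 3 (79 km), Car 106→Route 4 (105 km), Car 58→Route 1 (175 km) — total 40+79+105+175 = 399 km.
Column-greedy (each route in turn goes to its cheapest remaining truck) gives 579 km, worse by 180.
Next-best assignment: Car 91→Route 1, Car 27→Route 3, Car 106→Route 4, Car 58→Route 7 = 524 km.
No other one-to-one assignment undercuts 399 km.

Minimum total: 399 km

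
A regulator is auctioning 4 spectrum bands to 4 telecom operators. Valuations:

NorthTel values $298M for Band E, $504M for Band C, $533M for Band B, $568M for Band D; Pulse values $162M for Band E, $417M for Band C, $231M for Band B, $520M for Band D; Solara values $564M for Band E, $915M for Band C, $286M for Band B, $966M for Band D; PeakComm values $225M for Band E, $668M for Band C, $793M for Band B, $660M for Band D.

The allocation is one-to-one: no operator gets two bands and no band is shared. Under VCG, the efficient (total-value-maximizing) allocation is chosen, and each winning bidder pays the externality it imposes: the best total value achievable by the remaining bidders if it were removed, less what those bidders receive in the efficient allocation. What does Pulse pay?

Pulse pays $270M.

Efficient allocation: NorthTel→Band E ($298M), Pulse→Band D ($520M), Solara→Band C ($915M), PeakComm→Band B ($793M); total welfare W = $2526M.
Pulse receives Band D at value $520M, so the others get W − 520 = $2006M.
Without Pulse: best allocation of the remaining 3 bidders over all 4 bands is NorthTel→Band D ($568M), Solara→Band C ($915M), PeakComm→Band B ($793M), total $2276M.
VCG payment = (others' best without Pulse) − (others' welfare with Pulse) = 2276 − 2006 = $270M.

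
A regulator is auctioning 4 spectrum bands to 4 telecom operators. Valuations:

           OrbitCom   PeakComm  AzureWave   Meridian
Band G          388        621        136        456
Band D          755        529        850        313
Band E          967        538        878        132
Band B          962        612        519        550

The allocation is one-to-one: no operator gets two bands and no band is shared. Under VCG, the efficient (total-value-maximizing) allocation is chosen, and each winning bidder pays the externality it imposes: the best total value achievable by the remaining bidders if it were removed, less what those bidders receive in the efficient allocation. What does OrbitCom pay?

OrbitCom pays $28M.

Efficient allocation: OrbitCom→Band E ($967M), PeakComm→Band G ($621M), AzureWave→Band D ($850M), Meridian→Band B ($550M); total welfare W = $2988M.
OrbitCom receives Band E at value $967M, so the others get W − 967 = $2021M.
Without OrbitCom: best allocation of the remaining 3 bidders over all 4 bands is PeakComm→Band G ($621M), AzureWave→Band E ($878M), Meridian→Band B ($550M), total $2049M.
VCG payment = (others' best without OrbitCom) − (others' welfare with OrbitCom) = 2049 − 2021 = $28M.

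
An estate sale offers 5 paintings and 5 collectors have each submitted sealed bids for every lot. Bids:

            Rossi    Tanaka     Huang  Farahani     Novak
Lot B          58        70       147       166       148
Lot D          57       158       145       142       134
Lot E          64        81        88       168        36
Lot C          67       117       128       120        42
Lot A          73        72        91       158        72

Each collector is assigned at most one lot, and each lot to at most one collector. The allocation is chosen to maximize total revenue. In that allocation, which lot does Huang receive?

Huang receives Lot C.

Treat this as an assignment problem: match each collector to one lot.
Optimal: Rossi→Lot A ($73), Tanaka→Lot D ($158), Huang→Lot C ($128), Farahani→Lot E ($168), Novak→Lot B ($148) — total 73+158+128+168+148 = $675.
Column-greedy (each lot in turn goes to its best remaining collector) gives $551, worse by 124.
No other one-to-one assignment exceeds $675.
Huang's own top lot is Lot B ($147), but forcing Huang→Lot B and reassigning the rest optimally gives only $639 — worse by 36.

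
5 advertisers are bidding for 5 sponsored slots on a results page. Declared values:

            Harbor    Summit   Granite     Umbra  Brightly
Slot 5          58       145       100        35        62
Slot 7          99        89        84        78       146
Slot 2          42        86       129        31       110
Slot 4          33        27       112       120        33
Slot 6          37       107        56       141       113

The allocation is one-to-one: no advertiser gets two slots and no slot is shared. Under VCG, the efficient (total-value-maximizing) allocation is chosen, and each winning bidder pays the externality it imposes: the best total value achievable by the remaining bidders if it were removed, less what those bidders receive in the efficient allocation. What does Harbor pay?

Harbor pays $53.

Efficient allocation: Harbor→Slot 7 ($99), Summit→Slot 5 ($145), Granite→Slot 4 ($112), Umbra→Slot 6 ($141), Brightly→Slot 2 ($110); total welfare W = $607.
Harbor receives Slot 7 at value $99, so the others get W − 99 = $508.
Without Harbor: best allocation of the remaining 4 bidders over all 5 slots is Summit→Slot 5 ($145), Granite→Slot 2 ($129), Umbra→Slot 6 ($141), Brightly→Slot 7 ($146), total $561.
VCG payment = (others' best without Harbor) − (others' welfare with Harbor) = 561 − 508 = $53.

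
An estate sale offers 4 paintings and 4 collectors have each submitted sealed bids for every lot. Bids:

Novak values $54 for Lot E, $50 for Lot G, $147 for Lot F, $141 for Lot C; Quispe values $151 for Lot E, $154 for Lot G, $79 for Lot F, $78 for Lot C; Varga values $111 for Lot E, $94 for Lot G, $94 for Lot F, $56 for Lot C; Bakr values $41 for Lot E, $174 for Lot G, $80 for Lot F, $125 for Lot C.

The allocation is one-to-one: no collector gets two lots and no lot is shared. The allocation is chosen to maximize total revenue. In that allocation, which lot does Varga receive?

Varga receives Lot F.

Treat this as an assignment problem: match each collector to one lot.
Optimal: Novak→Lot C ($141), Quispe→Lot E ($151), Varga→Lot F ($94), Bakr→Lot G ($174) — total 141+151+94+174 = $560.
Column-greedy (each lot in turn goes to its best remaining collector) gives $528, worse by 32.
Varga's own top lot is Lot E ($111), but forcing Varga→Lot E and reassigning the rest optimally gives only $537 — worse by 23.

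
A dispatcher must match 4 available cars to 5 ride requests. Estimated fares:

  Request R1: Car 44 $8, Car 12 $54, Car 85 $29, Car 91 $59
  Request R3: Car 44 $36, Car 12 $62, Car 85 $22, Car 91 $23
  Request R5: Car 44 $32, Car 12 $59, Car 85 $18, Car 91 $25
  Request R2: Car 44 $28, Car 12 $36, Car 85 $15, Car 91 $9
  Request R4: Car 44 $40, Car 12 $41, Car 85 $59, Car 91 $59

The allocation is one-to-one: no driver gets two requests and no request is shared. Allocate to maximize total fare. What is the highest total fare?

Optimal: Car 44→Request R3 ($36), Car 12→Request R5 ($59), Car 85→Request R4 ($59), Car 91→Request R1 ($59) — total 36+59+59+59 = $213.
Row-greedy (each driver in turn takes its best remaining request) gives $156, worse by 57.
Swapping Car 91↔Car 44 (Car 91→Request R3 $23, Car 44→Request R1 $8) loses 64.
Checked against all permutations: $213 is optimal.

Max total: $213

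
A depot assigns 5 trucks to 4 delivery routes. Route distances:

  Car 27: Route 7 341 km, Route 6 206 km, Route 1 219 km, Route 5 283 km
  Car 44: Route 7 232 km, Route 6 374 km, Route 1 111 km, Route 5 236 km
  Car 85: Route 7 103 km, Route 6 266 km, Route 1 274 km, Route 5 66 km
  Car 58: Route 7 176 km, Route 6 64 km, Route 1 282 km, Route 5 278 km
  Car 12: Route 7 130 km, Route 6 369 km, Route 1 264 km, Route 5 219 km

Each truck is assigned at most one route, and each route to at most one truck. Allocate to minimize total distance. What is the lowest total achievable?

This is the linear assignment problem.
Optimal: Car 12→Route 7 (130 km), Car 58→Route 6 (64 km), Car 44→Route 1 (111 km), Car 85→Route 5 (66 km) — total 130+64+111+66 = 371 km.
Column-greedy (each route in turn goes to its cheapest remaining truck) gives 497 km, worse by 126.

Minimum total: 371 km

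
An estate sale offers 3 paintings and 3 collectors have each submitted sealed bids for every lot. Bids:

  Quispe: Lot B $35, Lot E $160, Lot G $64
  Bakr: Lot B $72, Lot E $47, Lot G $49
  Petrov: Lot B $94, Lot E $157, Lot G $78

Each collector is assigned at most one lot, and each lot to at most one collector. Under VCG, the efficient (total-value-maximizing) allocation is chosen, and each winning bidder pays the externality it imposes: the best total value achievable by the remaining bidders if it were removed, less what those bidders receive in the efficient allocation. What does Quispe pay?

Efficient allocation: Quispe→Lot E ($160), Bakr→Lot B ($72), Petrov→Lot G ($78); total welfare W = $310.
Quispe receives Lot E at value $160, so the others get W − 160 = $150.
Without Quispe: best allocation of the remaining 2 bidders over all 3 lots is Bakr→Lot B ($72), Petrov→Lot E ($157), total $229.
VCG payment = (others' best without Quispe) − (others' welfare with Quispe) = 229 − 150 = $79.

Quispe pays $79.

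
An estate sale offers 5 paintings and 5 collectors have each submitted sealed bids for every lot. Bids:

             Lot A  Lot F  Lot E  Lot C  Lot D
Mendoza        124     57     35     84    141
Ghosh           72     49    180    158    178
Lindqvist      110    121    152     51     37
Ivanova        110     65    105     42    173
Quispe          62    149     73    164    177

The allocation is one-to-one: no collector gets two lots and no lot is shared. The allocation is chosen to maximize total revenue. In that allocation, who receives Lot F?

Lindqvist receives Lot F.

Optimal: Mendoza→Lot A ($124), Ghosh→Lot E ($180), Lindqvist→Lot F ($121), Ivanova→Lot D ($173), Quispe→Lot C ($164) — total 124+180+121+173+164 = $762.
Next-best assignment: Mendoza→Lot A, Ghosh→Lot C, Lindqvist→Lot E, Ivanova→Lot D, Quispe→Lot F = $756.
Swapping Mendoza↔Quispe (Mendoza→Lot C $84, Quispe→Lot A $62) loses 142.
Lindqvist's own top lot is Lot E ($152), but forcing Lindqvist→Lot E and reassigning the rest optimally gives only $756 — worse by 6.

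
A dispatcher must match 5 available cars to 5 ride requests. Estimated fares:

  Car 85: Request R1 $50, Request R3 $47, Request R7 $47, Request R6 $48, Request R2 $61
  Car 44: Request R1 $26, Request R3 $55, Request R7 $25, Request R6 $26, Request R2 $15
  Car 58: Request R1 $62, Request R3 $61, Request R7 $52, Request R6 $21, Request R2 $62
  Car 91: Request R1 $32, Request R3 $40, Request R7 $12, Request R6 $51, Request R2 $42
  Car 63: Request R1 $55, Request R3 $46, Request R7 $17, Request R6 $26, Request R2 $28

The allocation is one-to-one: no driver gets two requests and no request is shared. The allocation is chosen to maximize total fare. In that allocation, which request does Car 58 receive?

This is the linear assignment problem.
Optimal: Car 85→Request R2 ($61), Car 44→Request R3 ($55), Car 58→Request R7 ($52), Car 91→Request R6 ($51), Car 63→Request R1 ($55) — total 61+55+52+51+55 = $274.
Column-greedy (each request in turn goes to its best remaining driver) gives $243, worse by 31.
Every other assignment is strictly worse.
Car 58's own top request is Request R1 ($62), but forcing Car 58→Request R1 and reassigning the rest optimally gives only $246 — worse by 28.

Car 58 receives Request R7.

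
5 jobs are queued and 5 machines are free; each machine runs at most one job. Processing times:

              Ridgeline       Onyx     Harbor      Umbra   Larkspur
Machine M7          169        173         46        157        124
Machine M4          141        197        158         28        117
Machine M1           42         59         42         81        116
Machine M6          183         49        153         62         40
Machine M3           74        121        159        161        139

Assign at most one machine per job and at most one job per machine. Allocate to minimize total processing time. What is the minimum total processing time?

Minimum total: 247 min

Optimal: Ridgeline→Machine M3 (74 min), Onyx→Machine M1 (59 min), Harbor→Machine M7 (46 min), Umbra→Machine M4 (28 min), Larkspur→Machine M6 (40 min) — total 74+59+46+28+40 = 247 min.
Column-greedy (each machine in turn goes to its cheapest remaining job) gives 277 min, worse by 30.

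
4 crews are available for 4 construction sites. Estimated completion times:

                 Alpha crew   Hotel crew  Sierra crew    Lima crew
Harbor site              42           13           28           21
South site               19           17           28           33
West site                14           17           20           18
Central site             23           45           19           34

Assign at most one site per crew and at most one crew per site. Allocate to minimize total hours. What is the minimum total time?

Optimal: Alpha crew→South site (19 hours), Hotel crew→Harbor site (13 hours), Sierra crew→Central site (19 hours), Lima crew→West site (18 hours) — total 19+13+19+18 = 69 hours.
Row-greedy (each crew in turn takes its cheapest remaining site) gives 79 hours, worse by 10.
Next-best assignment: Alpha crew→West site, Hotel crew→South site, Sierra crew→Central site, Lima crew→Harbor site = 71 hours.
Swapping Sierra crew↔Hotel crew (Sierra crew→Harbor site 28 hours, Hotel crew→Central site 45 hours) adds 41.
Every other assignment is strictly worse.

Min total: 69 hours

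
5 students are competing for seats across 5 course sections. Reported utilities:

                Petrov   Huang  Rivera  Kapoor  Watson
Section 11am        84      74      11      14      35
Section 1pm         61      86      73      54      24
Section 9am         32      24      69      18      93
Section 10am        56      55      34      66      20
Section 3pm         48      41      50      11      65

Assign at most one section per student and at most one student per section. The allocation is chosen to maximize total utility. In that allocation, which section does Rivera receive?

Rivera receives Section 3pm.

This is a one-to-one assignment (maximum-weight bipartite matching).
Optimal: Petrov→Section 11am (84 points), Huang→Section 1pm (86 points), Rivera→Section 3pm (50 points), Kapoor→Section 10am (66 points), Watson→Section 9am (93 points) — total 84+86+50+66+93 = 379 points.
Row-greedy (each student in turn takes its best remaining section) gives 370 points, worse by 9.
Swapping Watson↔Rivera (Watson→Section 3pm 65 points, Rivera→Section 9am 69 points) loses 9.
Rivera's own top section is Section 1pm (73 points), but forcing Rivera→Section 1pm and reassigning the rest optimally gives only 357 points — worse by 22.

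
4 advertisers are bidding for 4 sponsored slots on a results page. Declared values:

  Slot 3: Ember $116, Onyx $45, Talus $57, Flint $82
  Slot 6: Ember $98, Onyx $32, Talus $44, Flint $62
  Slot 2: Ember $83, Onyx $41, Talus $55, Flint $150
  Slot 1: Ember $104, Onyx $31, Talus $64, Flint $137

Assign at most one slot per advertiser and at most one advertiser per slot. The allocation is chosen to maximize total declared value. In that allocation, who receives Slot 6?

This is a one-to-one assignment (maximum-weight bipartite matching).
Optimal: Ember→Slot 3 ($116), Onyx→Slot 6 ($32), Talus→Slot 1 ($64), Flint→Slot 2 ($150) — total 116+32+64+150 = $362.
Column-greedy (each slot in turn goes to its best remaining advertiser) gives $264, worse by 98.
Next-best assignment: Ember→Slot 6, Onyx→Slot 3, Talus→Slot 1, Flint→Slot 2 = $357.
Swapping Onyx↔Talus (Onyx→Slot 1 $31, Talus→Slot 6 $44) loses 21.
Onyx's own top slot is Slot 3 ($45), but forcing Onyx→Slot 3 and reassigning the rest optimally gives only $357 — worse by 5.

Onyx receives Slot 6.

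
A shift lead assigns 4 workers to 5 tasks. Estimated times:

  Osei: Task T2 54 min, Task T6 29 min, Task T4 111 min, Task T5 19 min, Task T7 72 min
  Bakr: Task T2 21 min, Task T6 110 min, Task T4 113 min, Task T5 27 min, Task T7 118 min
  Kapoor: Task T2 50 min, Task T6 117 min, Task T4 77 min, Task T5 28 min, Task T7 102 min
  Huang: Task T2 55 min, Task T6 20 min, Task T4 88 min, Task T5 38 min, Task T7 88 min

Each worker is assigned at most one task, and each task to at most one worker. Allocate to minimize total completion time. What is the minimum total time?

Optimal: Osei→Task T5 (19 min), Bakr→Task T2 (21 min), Kapoor→Task T4 (77 min), Huang→Task T6 (20 min) — total 19+21+77+20 = 137 min.
Every other assignment is strictly worse.

Min total: 137 min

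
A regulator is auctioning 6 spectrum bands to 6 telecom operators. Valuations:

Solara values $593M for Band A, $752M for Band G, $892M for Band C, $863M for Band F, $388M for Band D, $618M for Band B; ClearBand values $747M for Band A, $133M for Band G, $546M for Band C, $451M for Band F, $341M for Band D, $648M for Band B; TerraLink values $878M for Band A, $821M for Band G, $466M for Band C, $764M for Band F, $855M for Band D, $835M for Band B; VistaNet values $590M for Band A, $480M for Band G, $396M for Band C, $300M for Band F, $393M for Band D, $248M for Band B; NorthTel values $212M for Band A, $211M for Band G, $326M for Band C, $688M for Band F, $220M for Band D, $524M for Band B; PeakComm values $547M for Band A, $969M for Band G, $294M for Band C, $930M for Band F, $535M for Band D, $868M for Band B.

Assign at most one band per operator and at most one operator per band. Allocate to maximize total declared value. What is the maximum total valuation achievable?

Max total: $4642M

Optimal: Solara→Band C ($892M), ClearBand→Band B ($648M), TerraLink→Band D ($855M), VistaNet→Band A ($590M), NorthTel→Band F ($688M), PeakComm→Band G ($969M) — total 892+648+855+590+688+969 = $4642M.
Column-greedy (each band in turn goes to its best remaining operator) gives $4468M, worse by 174.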